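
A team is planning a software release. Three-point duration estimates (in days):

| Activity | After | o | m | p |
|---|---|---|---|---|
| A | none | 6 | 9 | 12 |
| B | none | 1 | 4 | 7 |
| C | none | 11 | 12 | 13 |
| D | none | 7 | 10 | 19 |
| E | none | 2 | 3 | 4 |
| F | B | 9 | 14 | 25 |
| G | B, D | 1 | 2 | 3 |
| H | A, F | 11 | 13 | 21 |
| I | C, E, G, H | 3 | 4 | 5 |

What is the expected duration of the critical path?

te_A = (6 + 4·9 + 12)/6 = 54/6 = 9
te_B = (1 + 4·4 + 7)/6 = 24/6 = 4
te_C = (11 + 4·12 + 13)/6 = 72/6 = 12
te_D = (7 + 4·10 + 19)/6 = 66/6 = 11
te_E = (2 + 4·3 + 4)/6 = 18/6 = 3
te_F = (9 + 4·14 + 25)/6 = 90/6 = 15
te_G = (1 + 4·2 + 3)/6 = 12/6 = 2
te_H = (11 + 4·13 + 21)/6 = 84/6 = 14
te_I = (3 + 4·4 + 5)/6 = 24/6 = 4

Forward pass:
ES_A = 0; EF_A = 9
ES_B = 0; EF_B = 4
ES_C = 0; EF_C = 12
ES_D = 0; EF_D = 11
ES_E = 0; EF_E = 3
ES_F = 4; EF_F = 4+15 = 19
ES_G = max(EF_B=4, EF_D=11) = 11; EF_G = 11+2 = 13
ES_H = max(EF_A=9, EF_F=19) = 19; EF_H = 19+14 = 33
ES_I = max(EF_C=12, EF_E=3, EF_G=13, EF_H=33) = 33; EF_I = 33+4 = 37
Expected project duration μ = 37 days. Critical path: B → F → H → I.

37 days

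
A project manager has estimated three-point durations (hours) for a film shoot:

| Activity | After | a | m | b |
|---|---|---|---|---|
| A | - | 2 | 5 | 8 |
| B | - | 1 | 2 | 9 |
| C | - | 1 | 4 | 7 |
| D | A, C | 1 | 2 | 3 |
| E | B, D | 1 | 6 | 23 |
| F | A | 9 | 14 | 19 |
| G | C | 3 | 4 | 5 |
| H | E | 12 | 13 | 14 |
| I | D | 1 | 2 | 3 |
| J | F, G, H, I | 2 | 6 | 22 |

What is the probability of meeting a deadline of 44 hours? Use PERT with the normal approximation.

te_A = (2 + 4·5 + 8)/6 = 30/6 = 5; σ²_A = ((8−2)/6)² = 1.000
te_B = (1 + 4·2 + 9)/6 = 18/6 = 3; σ²_B = ((9−1)/6)² = 1.778
te_C = (1 + 4·4 + 7)/6 = 24/6 = 4; σ²_C = ((7−1)/6)² = 1.000
te_D = (1 + 4·2 + 3)/6 = 12/6 = 2; σ²_D = ((3−1)/6)² = 0.111
te_E = (1 + 4·6 + 23)/6 = 48/6 = 8; σ²_E = ((23−1)/6)² = 13.444
te_F = (9 + 4·14 + 19)/6 = 84/6 = 14; σ²_F = ((19−9)/6)² = 2.778
te_G = (3 + 4·4 + 5)/6 = 24/6 = 4; σ²_G = ((5−3)/6)² = 0.111
te_H = (12 + 4·13 + 14)/6 = 78/6 = 13; σ²_H = ((14−12)/6)² = 0.111
te_I = (1 + 4·2 + 3)/6 = 12/6 = 2; σ²_I = ((3−1)/6)² = 0.111
te_J = (2 + 4·6 + 22)/6 = 48/6 = 8; σ²_J = ((22−2)/6)² = 11.111

Forward pass:
ES_A = 0; EF_A = 5
ES_B = 0; EF_B = 3
ES_C = 0; EF_C = 4
ES_D = max(EF_A=5, EF_C=4) = 5; EF_D = 5+2 = 7
ES_E = max(EF_B=3, EF_D=7) = 7; EF_E = 7+8 = 15
ES_F = 5; EF_F = 5+14 = 19
ES_G = 4; EF_G = 4+4 = 8
ES_H = 15; EF_H = 15+13 = 28
ES_I = 7; EF_I = 7+2 = 9
ES_J = max(EF_F=19, EF_G=8, EF_H=28, EF_I=9) = 28; EF_J = 28+8 = 36
Expected project duration μ = 36 hours. Critical path: A → D → E → H → J.

Variance along critical path = 1.000 + 0.111 + 13.444 + 0.111 + 11.111 = 25.778; σ = √25.778 = 5.077 hours.
Z = (44 − 36) / 5.077 = 1.576
P(T ≤ 44) = Φ(1.576) ≈ 0.942

0.942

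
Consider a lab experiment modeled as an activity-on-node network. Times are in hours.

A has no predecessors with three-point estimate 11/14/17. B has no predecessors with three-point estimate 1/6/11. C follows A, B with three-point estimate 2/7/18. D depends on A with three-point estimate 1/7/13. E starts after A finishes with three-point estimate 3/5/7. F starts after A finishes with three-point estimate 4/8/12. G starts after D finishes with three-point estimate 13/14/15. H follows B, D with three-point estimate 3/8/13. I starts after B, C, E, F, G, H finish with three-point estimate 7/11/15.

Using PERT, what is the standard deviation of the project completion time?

te_A = (11 + 4·14 + 17)/6 = 84/6 = 14; σ²_A = ((17−11)/6)² = 1.000
te_B = (1 + 4·6 + 11)/6 = 36/6 = 6; σ²_B = ((11−1)/6)² = 2.778
te_C = (2 + 4·7 + 18)/6 = 48/6 = 8; σ²_C = ((18−2)/6)² = 7.111
te_D = (1 + 4·7 + 13)/6 = 42/6 = 7; σ²_D = ((13−1)/6)² = 4.000
te_E = (3 + 4·5 + 7)/6 = 30/6 = 5; σ²_E = ((7−3)/6)² = 0.444
te_F = (4 + 4·8 + 12)/6 = 48/6 = 8; σ²_F = ((12−4)/6)² = 1.778
te_G = (13 + 4·14 + 15)/6 = 84/6 = 14; σ²_G = ((15−13)/6)² = 0.111
te_H = (3 + 4·8 + 13)/6 = 48/6 = 8; σ²_H = ((13−3)/6)² = 2.778
te_I = (7 + 4·11 + 15)/6 = 66/6 = 11; σ²_I = ((15−7)/6)² = 1.778

Forward pass:
ES_A = 0; EF_A = 14
ES_B = 0; EF_B = 6
ES_C = max(EF_A=14, EF_B=6) = 14; EF_C = 14+8 = 22
ES_D = 14; EF_D = 14+7 = 21
ES_E = 14; EF_E = 14+5 = 19
ES_F = 14; EF_F = 14+8 = 22
ES_G = 21; EF_G = 21+14 = 35
ES_H = max(EF_B=6, EF_D=21) = 21; EF_H = 21+8 = 29
ES_I = max(EF_B=6, EF_C=22, EF_E=19, EF_F=22, EF_G=35, EF_H=29) = 35; EF_I = 35+11 = 46
Expected project duration μ = 46 hours. Critical path: A → D → G → I.

Variance along critical path = 1.000 + 4.000 + 0.111 + 1.778 = 6.889
σ = √6.889 = 2.625 hours

2.62 hours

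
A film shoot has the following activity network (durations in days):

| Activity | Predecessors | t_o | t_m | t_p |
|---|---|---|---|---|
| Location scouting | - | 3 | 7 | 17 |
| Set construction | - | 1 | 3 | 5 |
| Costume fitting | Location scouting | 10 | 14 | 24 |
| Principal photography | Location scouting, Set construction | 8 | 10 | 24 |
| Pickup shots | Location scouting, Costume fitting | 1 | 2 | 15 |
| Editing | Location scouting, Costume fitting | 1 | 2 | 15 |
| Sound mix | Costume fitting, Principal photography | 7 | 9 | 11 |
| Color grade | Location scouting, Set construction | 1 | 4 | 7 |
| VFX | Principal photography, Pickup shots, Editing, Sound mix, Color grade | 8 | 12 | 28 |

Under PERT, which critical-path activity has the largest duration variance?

te_Location scouting = (3 + 4·7 + 17)/6 = 48/6 = 8; σ²_Location scouting = ((17−3)/6)² = 5.444
te_Set construction = (1 + 4·3 + 5)/6 = 18/6 = 3; σ²_Set construction = ((5−1)/6)² = 0.444
te_Costume fitting = (10 + 4·14 + 24)/6 = 90/6 = 15; σ²_Costume fitting = ((24−10)/6)² = 5.444
te_Principal photography = (8 + 4·10 + 24)/6 = 72/6 = 12; σ²_Principal photography = ((24−8)/6)² = 7.111
te_Pickup shots = (1 + 4·2 + 15)/6 = 24/6 = 4; σ²_Pickup shots = ((15−1)/6)² = 5.444
te_Editing = (1 + 4·2 + 15)/6 = 24/6 = 4; σ²_Editing = ((15−1)/6)² = 5.444
te_Sound mix = (7 + 4·9 + 11)/6 = 54/6 = 9; σ²_Sound mix = ((11−7)/6)² = 0.444
te_Color grade = (1 + 4·4 + 7)/6 = 24/6 = 4; σ²_Color grade = ((7−1)/6)² = 1.000
te_VFX = (8 + 4·12 + 28)/6 = 84/6 = 14; σ²_VFX = ((28−8)/6)² = 11.111

Forward pass:
ES_Location scouting = 0; EF_Location scouting = 8
ES_Set construction = 0; EF_Set construction = 3
ES_Costume fitting = 8; EF_Costume fitting = 8+15 = 23
ES_Principal photography = max(EF_Location scouting=8, EF_Set construction=3) = 8; EF_Principal photography = 8+12 = 20
ES_Pickup shots = max(EF_Location scouting=8, EF_Costume fitting=23) = 23; EF_Pickup shots = 23+4 = 27
ES_Editing = max(EF_Location scouting=8, EF_Costume fitting=23) = 23; EF_Editing = 23+4 = 27
ES_Sound mix = max(EF_Costume fitting=23, EF_Principal photography=20) = 23; EF_Sound mix = 23+9 = 32
ES_Color grade = max(EF_Location scouting=8, EF_Set construction=3) = 8; EF_Color grade = 8+4 = 12
ES_VFX = max(EF_Principal photography=20, EF_Pickup shots=27, EF_Editing=27, EF_Sound mix=32, EF_Color grade=12) = 32; EF_VFX = 32+14 = 46
Expected project duration μ = 46 days. Critical path: Location scouting → Costume fitting → Sound mix → VFX.

Variances on critical path: σ²_Location scouting=5.444, σ²_Costume fitting=5.444, σ²_Sound mix=0.444, σ²_VFX=11.111.
Largest is σ²_VFX = 11.111.

VFX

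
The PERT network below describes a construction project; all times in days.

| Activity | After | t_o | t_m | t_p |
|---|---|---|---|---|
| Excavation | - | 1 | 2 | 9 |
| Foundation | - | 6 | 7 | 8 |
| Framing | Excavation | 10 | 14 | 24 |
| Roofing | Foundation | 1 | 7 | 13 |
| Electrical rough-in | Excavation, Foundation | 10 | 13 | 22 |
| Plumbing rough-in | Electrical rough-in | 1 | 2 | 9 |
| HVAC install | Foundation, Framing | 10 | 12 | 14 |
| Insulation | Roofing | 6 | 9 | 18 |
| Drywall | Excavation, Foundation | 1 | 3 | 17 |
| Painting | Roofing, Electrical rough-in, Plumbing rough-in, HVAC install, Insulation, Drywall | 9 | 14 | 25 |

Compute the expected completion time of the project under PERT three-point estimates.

45 days

te_Excavation = (1 + 4·2 + 9)/6 = 18/6 = 3
te_Foundation = (6 + 4·7 + 8)/6 = 42/6 = 7
te_Framing = (10 + 4·14 + 24)/6 = 90/6 = 15
te_Roofing = (1 + 4·7 + 13)/6 = 42/6 = 7
te_Electrical rough-in = (10 + 4·13 + 22)/6 = 84/6 = 14
te_Plumbing rough-in = (1 + 4·2 + 9)/6 = 18/6 = 3
te_HVAC install = (10 + 4·12 + 14)/6 = 72/6 = 12
te_Insulation = (6 + 4·9 + 18)/6 = 60/6 = 10
te_Drywall = (1 + 4·3 + 17)/6 = 30/6 = 5
te_Painting = (9 + 4·14 + 25)/6 = 90/6 = 15

Forward pass:
ES_Excavation = 0; EF_Excavation = 3
ES_Foundation = 0; EF_Foundation = 7
ES_Framing = 3; EF_Framing = 3+15 = 18
ES_Roofing = 7; EF_Roofing = 7+7 = 14
ES_Electrical rough-in = max(EF_Excavation=3, EF_Foundation=7) = 7; EF_Electrical rough-in = 7+14 = 21
ES_Plumbing rough-in = 21; EF_Plumbing rough-in = 21+3 = 24
ES_HVAC install = max(EF_Foundation=7, EF_Framing=18) = 18; EF_HVAC install = 18+12 = 30
ES_Insulation = 14; EF_Insulation = 14+10 = 24
ES_Drywall = max(EF_Excavation=3, EF_Foundation=7) = 7; EF_Drywall = 7+5 = 12
ES_Painting = max(EF_Roofing=14, EF_Electrical rough-in=21, EF_Plumbing rough-in=24, EF_HVAC install=30, EF_Insulation=24, EF_Drywall=12) = 30; EF_Painting = 30+15 = 45
Expected project duration μ = 45 days. Critical path: Excavation → Framing → HVAC install → Painting.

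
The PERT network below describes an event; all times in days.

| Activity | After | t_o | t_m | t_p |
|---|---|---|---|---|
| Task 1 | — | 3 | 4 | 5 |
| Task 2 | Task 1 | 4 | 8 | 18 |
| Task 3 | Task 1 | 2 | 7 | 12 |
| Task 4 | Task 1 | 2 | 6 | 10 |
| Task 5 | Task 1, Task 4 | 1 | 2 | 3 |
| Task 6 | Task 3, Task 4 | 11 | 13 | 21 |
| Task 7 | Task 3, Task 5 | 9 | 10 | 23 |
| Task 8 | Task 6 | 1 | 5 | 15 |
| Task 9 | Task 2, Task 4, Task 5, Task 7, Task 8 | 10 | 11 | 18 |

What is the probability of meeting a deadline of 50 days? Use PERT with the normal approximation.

0.974

te_Task 1 = (3 + 4·4 + 5)/6 = 24/6 = 4; σ²_Task 1 = ((5−3)/6)² = 0.111
te_Task 2 = (4 + 4·8 + 18)/6 = 54/6 = 9; σ²_Task 2 = ((18−4)/6)² = 5.444
te_Task 3 = (2 + 4·7 + 12)/6 = 42/6 = 7; σ²_Task 3 = ((12−2)/6)² = 2.778
te_Task 4 = (2 + 4·6 + 10)/6 = 36/6 = 6; σ²_Task 4 = ((10−2)/6)² = 1.778
te_Task 5 = (1 + 4·2 + 3)/6 = 12/6 = 2; σ²_Task 5 = ((3−1)/6)² = 0.111
te_Task 6 = (11 + 4·13 + 21)/6 = 84/6 = 14; σ²_Task 6 = ((21−11)/6)² = 2.778
te_Task 7 = (9 + 4·10 + 23)/6 = 72/6 = 12; σ²_Task 7 = ((23−9)/6)² = 5.444
te_Task 8 = (1 + 4·5 + 15)/6 = 36/6 = 6; σ²_Task 8 = ((15−1)/6)² = 5.444
te_Task 9 = (10 + 4·11 + 18)/6 = 72/6 = 12; σ²_Task 9 = ((18−10)/6)² = 1.778

Forward pass:
ES_Task 1 = 0; EF_Task 1 = 4
ES_Task 2 = 4; EF_Task 2 = 4+9 = 13
ES_Task 3 = 4; EF_Task 3 = 4+7 = 11
ES_Task 4 = 4; EF_Task 4 = 4+6 = 10
ES_Task 5 = max(EF_Task 1=4, EF_Task 4=10) = 10; EF_Task 5 = 10+2 = 12
ES_Task 6 = max(EF_Task 3=11, EF_Task 4=10) = 11; EF_Task 6 = 11+14 = 25
ES_Task 7 = max(EF_Task 3=11, EF_Task 5=12) = 12; EF_Task 7 = 12+12 = 24
ES_Task 8 = 25; EF_Task 8 = 25+6 = 31
ES_Task 9 = max(EF_Task 2=13, EF_Task 4=10, EF_Task 5=12, EF_Task 7=24, EF_Task 8=31) = 31; EF_Task 9 = 31+12 = 43
Expected project duration μ = 43 days. Critical path: Task 1 → Task 3 → Task 6 → Task 8 → Task 9.

Variance along critical path = 0.111 + 2.778 + 2.778 + 5.444 + 1.778 = 12.889; σ = √12.889 = 3.590 days.
Z = (50 − 43) / 3.590 = 1.950
P(T ≤ 50) = Φ(1.950) ≈ 0.974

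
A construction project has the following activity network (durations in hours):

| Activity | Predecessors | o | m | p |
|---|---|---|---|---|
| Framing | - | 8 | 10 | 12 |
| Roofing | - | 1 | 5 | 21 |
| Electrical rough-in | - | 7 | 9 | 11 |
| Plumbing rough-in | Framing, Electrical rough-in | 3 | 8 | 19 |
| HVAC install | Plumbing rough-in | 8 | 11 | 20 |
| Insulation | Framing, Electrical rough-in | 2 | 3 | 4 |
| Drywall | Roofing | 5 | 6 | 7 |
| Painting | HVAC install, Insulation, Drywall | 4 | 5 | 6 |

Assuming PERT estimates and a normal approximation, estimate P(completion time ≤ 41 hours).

te_Framing = (8 + 4·10 + 12)/6 = 60/6 = 10; σ²_Framing = ((12−8)/6)² = 0.444
te_Roofing = (1 + 4·5 + 21)/6 = 42/6 = 7; σ²_Roofing = ((21−1)/6)² = 11.111
te_Electrical rough-in = (7 + 4·9 + 11)/6 = 54/6 = 9; σ²_Electrical rough-in = ((11−7)/6)² = 0.444
te_Plumbing rough-in = (3 + 4·8 + 19)/6 = 54/6 = 9; σ²_Plumbing rough-in = ((19−3)/6)² = 7.111
te_HVAC install = (8 + 4·11 + 20)/6 = 72/6 = 12; σ²_HVAC install = ((20−8)/6)² = 4.000
te_Insulation = (2 + 4·3 + 4)/6 = 18/6 = 3; σ²_Insulation = ((4−2)/6)² = 0.111
te_Drywall = (5 + 4·6 + 7)/6 = 36/6 = 6; σ²_Drywall = ((7−5)/6)² = 0.111
te_Painting = (4 + 4·5 + 6)/6 = 30/6 = 5; σ²_Painting = ((6−4)/6)² = 0.111

Forward pass:
ES_Framing = 0; EF_Framing = 10
ES_Roofing = 0; EF_Roofing = 7
ES_Electrical rough-in = 0; EF_Electrical rough-in = 9
ES_Plumbing rough-in = max(EF_Framing=10, EF_Electrical rough-in=9) = 10; EF_Plumbing rough-in = 10+9 = 19
ES_HVAC install = 19; EF_HVAC install = 19+12 = 31
ES_Insulation = max(EF_Framing=10, EF_Electrical rough-in=9) = 10; EF_Insulation = 10+3 = 13
ES_Drywall = 7; EF_Drywall = 7+6 = 13
ES_Painting = max(EF_HVAC install=31, EF_Insulation=13, EF_Drywall=13) = 31; EF_Painting = 31+5 = 36
Expected project duration μ = 36 hours. Critical path: Framing → Plumbing rough-in → HVAC install → Painting.

Variance along critical path = 0.444 + 7.111 + 4.000 + 0.111 = 11.667; σ = √11.667 = 3.416 hours.
Z = (41 − 36) / 3.416 = 1.464
P(T ≤ 41) = Φ(1.464) ≈ 0.928

0.928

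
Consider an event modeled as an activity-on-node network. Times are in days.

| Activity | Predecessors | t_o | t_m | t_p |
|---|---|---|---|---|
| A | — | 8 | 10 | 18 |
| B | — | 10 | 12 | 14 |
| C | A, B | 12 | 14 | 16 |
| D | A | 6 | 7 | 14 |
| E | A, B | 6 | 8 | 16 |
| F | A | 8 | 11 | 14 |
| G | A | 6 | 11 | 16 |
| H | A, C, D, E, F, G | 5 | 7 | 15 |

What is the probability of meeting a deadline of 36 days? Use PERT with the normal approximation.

0.852

te_A = (8 + 4·10 + 18)/6 = 66/6 = 11; σ²_A = ((18−8)/6)² = 2.778
te_B = (10 + 4·12 + 14)/6 = 72/6 = 12; σ²_B = ((14−10)/6)² = 0.444
te_C = (12 + 4·14 + 16)/6 = 84/6 = 14; σ²_C = ((16−12)/6)² = 0.444
te_D = (6 + 4·7 + 14)/6 = 48/6 = 8; σ²_D = ((14−6)/6)² = 1.778
te_E = (6 + 4·8 + 16)/6 = 54/6 = 9; σ²_E = ((16−6)/6)² = 2.778
te_F = (8 + 4·11 + 14)/6 = 66/6 = 11; σ²_F = ((14−8)/6)² = 1.000
te_G = (6 + 4·11 + 16)/6 = 66/6 = 11; σ²_G = ((16−6)/6)² = 2.778
te_H = (5 + 4·7 + 15)/6 = 48/6 = 8; σ²_H = ((15−5)/6)² = 2.778

Forward pass:
ES_A = 0; EF_A = 11
ES_B = 0; EF_B = 12
ES_C = max(EF_A=11, EF_B=12) = 12; EF_C = 12+14 = 26
ES_D = 11; EF_D = 11+8 = 19
ES_E = max(EF_A=11, EF_B=12) = 12; EF_E = 12+9 = 21
ES_F = 11; EF_F = 11+11 = 22
ES_G = 11; EF_G = 11+11 = 22
ES_H = max(EF_A=11, EF_C=26, EF_D=19, EF_E=21, EF_F=22, EF_G=22) = 26; EF_H = 26+8 = 34
Expected project duration μ = 34 days. Critical path: B → C → H.

Variance along critical path = 0.444 + 0.444 + 2.778 = 3.667; σ = √3.667 = 1.915 days.
Z = (36 − 34) / 1.915 = 1.044
P(T ≤ 36) = Φ(1.044) ≈ 0.852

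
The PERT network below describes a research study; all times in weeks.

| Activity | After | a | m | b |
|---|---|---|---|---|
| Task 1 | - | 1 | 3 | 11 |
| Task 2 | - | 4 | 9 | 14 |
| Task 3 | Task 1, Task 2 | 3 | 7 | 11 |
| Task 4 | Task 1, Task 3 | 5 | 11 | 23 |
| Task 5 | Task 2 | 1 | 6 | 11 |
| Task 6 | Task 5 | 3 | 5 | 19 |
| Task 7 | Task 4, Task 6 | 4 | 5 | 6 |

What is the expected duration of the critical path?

te_Task 1 = (1 + 4·3 + 11)/6 = 24/6 = 4
te_Task 2 = (4 + 4·9 + 14)/6 = 54/6 = 9
te_Task 3 = (3 + 4·7 + 11)/6 = 42/6 = 7
te_Task 4 = (5 + 4·11 + 23)/6 = 72/6 = 12
te_Task 5 = (1 + 4·6 + 11)/6 = 36/6 = 6
te_Task 6 = (3 + 4·5 + 19)/6 = 42/6 = 7
te_Task 7 = (4 + 4·5 + 6)/6 = 30/6 = 5

Forward pass:
ES_Task 1 = 0; EF_Task 1 = 4
ES_Task 2 = 0; EF_Task 2 = 9
ES_Task 3 = max(EF_Task 1=4, EF_Task 2=9) = 9; EF_Task 3 = 9+7 = 16
ES_Task 4 = max(EF_Task 1=4, EF_Task 3=16) = 16; EF_Task 4 = 16+12 = 28
ES_Task 5 = 9; EF_Task 5 = 9+6 = 15
ES_Task 6 = 15; EF_Task 6 = 15+7 = 22
ES_Task 7 = max(EF_Task 4=28, EF_Task 6=22) = 28; EF_Task 7 = 28+5 = 33
Expected project duration μ = 33 weeks. Critical path: Task 2 → Task 3 → Task 4 → Task 7.

33 weeks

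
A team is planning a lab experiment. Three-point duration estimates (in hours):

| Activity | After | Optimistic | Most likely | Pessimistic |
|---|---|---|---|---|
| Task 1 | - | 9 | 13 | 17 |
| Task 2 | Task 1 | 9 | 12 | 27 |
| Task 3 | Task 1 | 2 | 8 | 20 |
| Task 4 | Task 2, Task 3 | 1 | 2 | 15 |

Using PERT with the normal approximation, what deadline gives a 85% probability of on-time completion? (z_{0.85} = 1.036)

te_Task 1 = (9 + 4·13 + 17)/6 = 78/6 = 13; σ²_Task 1 = ((17−9)/6)² = 1.778
te_Task 2 = (9 + 4·12 + 27)/6 = 84/6 = 14; σ²_Task 2 = ((27−9)/6)² = 9.000
te_Task 3 = (2 + 4·8 + 20)/6 = 54/6 = 9; σ²_Task 3 = ((20−2)/6)² = 9.000
te_Task 4 = (1 + 4·2 + 15)/6 = 24/6 = 4; σ²_Task 4 = ((15−1)/6)² = 5.444

Forward pass:
ES_Task 1 = 0; EF_Task 1 = 13
ES_Task 2 = 13; EF_Task 2 = 13+14 = 27
ES_Task 3 = 13; EF_Task 3 = 13+9 = 22
ES_Task 4 = max(EF_Task 2=27, EF_Task 3=22) = 27; EF_Task 4 = 27+4 = 31
Expected project duration μ = 31 hours. Critical path: Task 1 → Task 2 → Task 4.

Variance along critical path = 1.778 + 9.000 + 5.444 = 16.222; σ = 4.028 hours.
D = μ + z·σ = 31 + 1.036·4.028 = 35.2 hours

35.2 hours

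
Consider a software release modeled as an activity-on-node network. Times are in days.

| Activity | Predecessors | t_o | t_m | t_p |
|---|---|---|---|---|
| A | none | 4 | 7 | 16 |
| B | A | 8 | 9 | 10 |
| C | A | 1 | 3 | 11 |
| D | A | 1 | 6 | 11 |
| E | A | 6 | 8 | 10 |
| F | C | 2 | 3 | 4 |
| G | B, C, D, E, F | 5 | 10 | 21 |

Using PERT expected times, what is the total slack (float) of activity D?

3 days

te_A = (4 + 4·7 + 16)/6 = 48/6 = 8
te_B = (8 + 4·9 + 10)/6 = 54/6 = 9
te_C = (1 + 4·3 + 11)/6 = 24/6 = 4
te_D = (1 + 4·6 + 11)/6 = 36/6 = 6
te_E = (6 + 4·8 + 10)/6 = 48/6 = 8
te_F = (2 + 4·3 + 4)/6 = 18/6 = 3
te_G = (5 + 4·10 + 21)/6 = 66/6 = 11

Forward pass:
ES_A = 0; EF_A = 8
ES_B = 8; EF_B = 8+9 = 17
ES_C = 8; EF_C = 8+4 = 12
ES_D = 8; EF_D = 8+6 = 14
ES_E = 8; EF_E = 8+8 = 16
ES_F = 12; EF_F = 12+3 = 15
ES_G = max(EF_B=17, EF_C=12, EF_D=14, EF_E=16, EF_F=15) = 17; EF_G = 17+11 = 28
Expected project duration μ = 28 days. Critical path: A → B → G.

Backward pass:
LF_G = 28; LS_G = 28−11 = 17
LF_F = LS_G = 17; LS_F = 17−3 = 14
LF_E = LS_G = 17; LS_E = 17−8 = 9
LF_D = LS_G = 17; LS_D = 17−6 = 11
LF_C = min(LS_F=14, LS_G=17) = 14; LS_C = 14−4 = 10
LF_B = LS_G = 17; LS_B = 17−9 = 8
LF_A = min(LS_B=8, LS_C=10, LS_D=11, LS_E=9) = 8; LS_A = 8−8 = 0
Slack_D = LS_D − ES_D = 11 − 8 = 3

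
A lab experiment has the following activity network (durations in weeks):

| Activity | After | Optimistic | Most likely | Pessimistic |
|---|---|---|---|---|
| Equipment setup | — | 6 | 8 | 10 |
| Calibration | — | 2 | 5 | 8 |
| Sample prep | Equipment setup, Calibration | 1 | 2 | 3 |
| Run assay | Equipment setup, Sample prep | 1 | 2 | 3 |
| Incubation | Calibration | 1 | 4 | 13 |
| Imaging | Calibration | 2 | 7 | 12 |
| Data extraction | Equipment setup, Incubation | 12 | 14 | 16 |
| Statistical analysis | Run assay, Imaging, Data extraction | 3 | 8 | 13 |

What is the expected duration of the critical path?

te_Equipment setup = (6 + 4·8 + 10)/6 = 48/6 = 8
te_Calibration = (2 + 4·5 + 8)/6 = 30/6 = 5
te_Sample prep = (1 + 4·2 + 3)/6 = 12/6 = 2
te_Run assay = (1 + 4·2 + 3)/6 = 12/6 = 2
te_Incubation = (1 + 4·4 + 13)/6 = 30/6 = 5
te_Imaging = (2 + 4·7 + 12)/6 = 42/6 = 7
te_Data extraction = (12 + 4·14 + 16)/6 = 84/6 = 14
te_Statistical analysis = (3 + 4·8 + 13)/6 = 48/6 = 8

Forward pass:
ES_Equipment setup = 0; EF_Equipment setup = 8
ES_Calibration = 0; EF_Calibration = 5
ES_Sample prep = max(EF_Equipment setup=8, EF_Calibration=5) = 8; EF_Sample prep = 8+2 = 10
ES_Run assay = max(EF_Equipment setup=8, EF_Sample prep=10) = 10; EF_Run assay = 10+2 = 12
ES_Incubation = 5; EF_Incubation = 5+5 = 10
ES_Imaging = 5; EF_Imaging = 5+7 = 12
ES_Data extraction = max(EF_Equipment setup=8, EF_Incubation=10) = 10; EF_Data extraction = 10+14 = 24
ES_Statistical analysis = max(EF_Run assay=12, EF_Imaging=12, EF_Data extraction=24) = 24; EF_Statistical analysis = 24+8 = 32
Expected project duration μ = 32 weeks. Critical path: Calibration → Incubation → Data extraction → Statistical analysis.

32 weeks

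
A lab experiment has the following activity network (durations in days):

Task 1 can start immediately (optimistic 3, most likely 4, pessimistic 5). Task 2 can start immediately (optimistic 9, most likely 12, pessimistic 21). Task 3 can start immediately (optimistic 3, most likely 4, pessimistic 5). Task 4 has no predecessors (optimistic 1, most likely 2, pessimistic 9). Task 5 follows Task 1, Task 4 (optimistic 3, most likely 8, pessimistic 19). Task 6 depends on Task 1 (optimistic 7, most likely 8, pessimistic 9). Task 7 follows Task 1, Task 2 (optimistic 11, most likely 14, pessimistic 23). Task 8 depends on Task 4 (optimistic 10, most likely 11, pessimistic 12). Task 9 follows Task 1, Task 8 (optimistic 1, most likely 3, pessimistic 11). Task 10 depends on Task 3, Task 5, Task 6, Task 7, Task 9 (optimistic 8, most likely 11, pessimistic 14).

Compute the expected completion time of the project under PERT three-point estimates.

te_Task 1 = (3 + 4·4 + 5)/6 = 24/6 = 4
te_Task 2 = (9 + 4·12 + 21)/6 = 78/6 = 13
te_Task 3 = (3 + 4·4 + 5)/6 = 24/6 = 4
te_Task 4 = (1 + 4·2 + 9)/6 = 18/6 = 3
te_Task 5 = (3 + 4·8 + 19)/6 = 54/6 = 9
te_Task 6 = (7 + 4·8 + 9)/6 = 48/6 = 8
te_Task 7 = (11 + 4·14 + 23)/6 = 90/6 = 15
te_Task 8 = (10 + 4·11 + 12)/6 = 66/6 = 11
te_Task 9 = (1 + 4·3 + 11)/6 = 24/6 = 4
te_Task 10 = (8 + 4·11 + 14)/6 = 66/6 = 11

Forward pass:
ES_Task 1 = 0; EF_Task 1 = 4
ES_Task 2 = 0; EF_Task 2 = 13
ES_Task 3 = 0; EF_Task 3 = 4
ES_Task 4 = 0; EF_Task 4 = 3
ES_Task 5 = max(EF_Task 1=4, EF_Task 4=3) = 4; EF_Task 5 = 4+9 = 13
ES_Task 6 = 4; EF_Task 6 = 4+8 = 12
ES_Task 7 = max(EF_Task 1=4, EF_Task 2=13) = 13; EF_Task 7 = 13+15 = 28
ES_Task 8 = 3; EF_Task 8 = 3+11 = 14
ES_Task 9 = max(EF_Task 1=4, EF_Task 8=14) = 14; EF_Task 9 = 14+4 = 18
ES_Task 10 = max(EF_Task 3=4, EF_Task 5=13, EF_Task 6=12, EF_Task 7=28, EF_Task 9=18) = 28; EF_Task 10 = 28+11 = 39
Expected project duration μ = 39 days. Critical path: Task 2 → Task 7 → Task 10.

39 days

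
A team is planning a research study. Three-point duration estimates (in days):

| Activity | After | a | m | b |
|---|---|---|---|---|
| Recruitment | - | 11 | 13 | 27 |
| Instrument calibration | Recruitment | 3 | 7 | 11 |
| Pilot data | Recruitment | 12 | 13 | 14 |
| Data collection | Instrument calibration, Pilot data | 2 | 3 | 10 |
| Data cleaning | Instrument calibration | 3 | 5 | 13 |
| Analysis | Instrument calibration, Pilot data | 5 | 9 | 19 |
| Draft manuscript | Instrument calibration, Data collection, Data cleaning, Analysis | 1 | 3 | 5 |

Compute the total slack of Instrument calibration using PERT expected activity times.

te_Recruitment = (11 + 4·13 + 27)/6 = 90/6 = 15
te_Instrument calibration = (3 + 4·7 + 11)/6 = 42/6 = 7
te_Pilot data = (12 + 4·13 + 14)/6 = 78/6 = 13
te_Data collection = (2 + 4·3 + 10)/6 = 24/6 = 4
te_Data cleaning = (3 + 4·5 + 13)/6 = 36/6 = 6
te_Analysis = (5 + 4·9 + 19)/6 = 60/6 = 10
te_Draft manuscript = (1 + 4·3 + 5)/6 = 18/6 = 3

Forward pass:
ES_Recruitment = 0; EF_Recruitment = 15
ES_Instrument calibration = 15; EF_Instrument calibration = 15+7 = 22
ES_Pilot data = 15; EF_Pilot data = 15+13 = 28
ES_Data collection = max(EF_Instrument calibration=22, EF_Pilot data=28) = 28; EF_Data collection = 28+4 = 32
ES_Data cleaning = 22; EF_Data cleaning = 22+6 = 28
ES_Analysis = max(EF_Instrument calibration=22, EF_Pilot data=28) = 28; EF_Analysis = 28+10 = 38
ES_Draft manuscript = max(EF_Instrument calibration=22, EF_Data collection=32, EF_Data cleaning=28, EF_Analysis=38) = 38; EF_Draft manuscript = 38+3 = 41
Expected project duration μ = 41 days. Critical path: Recruitment → Pilot data → Analysis → Draft manuscript.

Backward pass:
LF_Draft manuscript = 41; LS_Draft manuscript = 41−3 = 38
LF_Analysis = LS_Draft manuscript = 38; LS_Analysis = 38−10 = 28
LF_Data cleaning = LS_Draft manuscript = 38; LS_Data cleaning = 38−6 = 32
LF_Data collection = LS_Draft manuscript = 38; LS_Data collection = 38−4 = 34
LF_Pilot data = min(LS_Data collection=34, LS_Analysis=28) = 28; LS_Pilot data = 28−13 = 15
LF_Instrument calibration = min(LS_Data collection=34, LS_Data cleaning=32, LS_Analysis=28, LS_Draft manuscript=38) = 28; LS_Instrument calibration = 28−7 = 21
LF_Recruitment = min(LS_Instrument calibration=21, LS_Pilot data=15) = 15; LS_Recruitment = 15−15 = 0
Slack_Instrument calibration = LS_Instrument calibration − ES_Instrument calibration = 21 − 15 = 6

6 days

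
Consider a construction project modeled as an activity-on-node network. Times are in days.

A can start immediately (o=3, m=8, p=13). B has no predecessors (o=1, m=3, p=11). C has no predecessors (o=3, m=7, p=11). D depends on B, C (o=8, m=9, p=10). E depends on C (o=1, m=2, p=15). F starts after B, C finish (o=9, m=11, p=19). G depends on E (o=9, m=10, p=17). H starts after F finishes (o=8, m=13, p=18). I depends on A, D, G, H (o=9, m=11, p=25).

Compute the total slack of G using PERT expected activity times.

te_A = (3 + 4·8 + 13)/6 = 48/6 = 8
te_B = (1 + 4·3 + 11)/6 = 24/6 = 4
te_C = (3 + 4·7 + 11)/6 = 42/6 = 7
te_D = (8 + 4·9 + 10)/6 = 54/6 = 9
te_E = (1 + 4·2 + 15)/6 = 24/6 = 4
te_F = (9 + 4·11 + 19)/6 = 72/6 = 12
te_G = (9 + 4·10 + 17)/6 = 66/6 = 11
te_H = (8 + 4·13 + 18)/6 = 78/6 = 13
te_I = (9 + 4·11 + 25)/6 = 78/6 = 13

Forward pass:
ES_A = 0; EF_A = 8
ES_B = 0; EF_B = 4
ES_C = 0; EF_C = 7
ES_D = max(EF_B=4, EF_C=7) = 7; EF_D = 7+9 = 16
ES_E = 7; EF_E = 7+4 = 11
ES_F = max(EF_B=4, EF_C=7) = 7; EF_F = 7+12 = 19
ES_G = 11; EF_G = 11+11 = 22
ES_H = 19; EF_H = 19+13 = 32
ES_I = max(EF_A=8, EF_D=16, EF_G=22, EF_H=32) = 32; EF_I = 32+13 = 45
Expected project duration μ = 45 days. Critical path: C → F → H → I.

Backward pass:
LF_I = 45; LS_I = 45−13 = 32
LF_H = LS_I = 32; LS_H = 32−13 = 19
LF_G = LS_I = 32; LS_G = 32−11 = 21
LF_F = LS_H = 19; LS_F = 19−12 = 7
LF_E = LS_G = 21; LS_E = 21−4 = 17
LF_D = LS_I = 32; LS_D = 32−9 = 23
LF_C = min(LS_D=23, LS_E=17, LS_F=7) = 7; LS_C = 7−7 = 0
LF_B = min(LS_D=23, LS_F=7) = 7; LS_B = 7−4 = 3
LF_A = LS_I = 32; LS_A = 32−8 = 24
Slack_G = LS_G − ES_G = 21 − 11 = 10

10 days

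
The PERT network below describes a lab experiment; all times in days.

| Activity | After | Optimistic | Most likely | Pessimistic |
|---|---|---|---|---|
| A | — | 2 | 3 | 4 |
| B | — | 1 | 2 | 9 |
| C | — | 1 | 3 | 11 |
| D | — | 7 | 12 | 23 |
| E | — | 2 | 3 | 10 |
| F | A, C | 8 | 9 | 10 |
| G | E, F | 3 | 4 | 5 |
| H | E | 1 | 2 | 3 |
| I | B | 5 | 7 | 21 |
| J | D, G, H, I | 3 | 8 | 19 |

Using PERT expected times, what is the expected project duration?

te_A = (2 + 4·3 + 4)/6 = 18/6 = 3
te_B = (1 + 4·2 + 9)/6 = 18/6 = 3
te_C = (1 + 4·3 + 11)/6 = 24/6 = 4
te_D = (7 + 4·12 + 23)/6 = 78/6 = 13
te_E = (2 + 4·3 + 10)/6 = 24/6 = 4
te_F = (8 + 4·9 + 10)/6 = 54/6 = 9
te_G = (3 + 4·4 + 5)/6 = 24/6 = 4
te_H = (1 + 4·2 + 3)/6 = 12/6 = 2
te_I = (5 + 4·7 + 21)/6 = 54/6 = 9
te_J = (3 + 4·8 + 19)/6 = 54/6 = 9

Forward pass:
ES_A = 0; EF_A = 3
ES_B = 0; EF_B = 3
ES_C = 0; EF_C = 4
ES_D = 0; EF_D = 13
ES_E = 0; EF_E = 4
ES_F = max(EF_A=3, EF_C=4) = 4; EF_F = 4+9 = 13
ES_G = max(EF_E=4, EF_F=13) = 13; EF_G = 13+4 = 17
ES_H = 4; EF_H = 4+2 = 6
ES_I = 3; EF_I = 3+9 = 12
ES_J = max(EF_D=13, EF_G=17, EF_H=6, EF_I=12) = 17; EF_J = 17+9 = 26
Expected project duration μ = 26 days. Critical path: C → F → G → J.

26 days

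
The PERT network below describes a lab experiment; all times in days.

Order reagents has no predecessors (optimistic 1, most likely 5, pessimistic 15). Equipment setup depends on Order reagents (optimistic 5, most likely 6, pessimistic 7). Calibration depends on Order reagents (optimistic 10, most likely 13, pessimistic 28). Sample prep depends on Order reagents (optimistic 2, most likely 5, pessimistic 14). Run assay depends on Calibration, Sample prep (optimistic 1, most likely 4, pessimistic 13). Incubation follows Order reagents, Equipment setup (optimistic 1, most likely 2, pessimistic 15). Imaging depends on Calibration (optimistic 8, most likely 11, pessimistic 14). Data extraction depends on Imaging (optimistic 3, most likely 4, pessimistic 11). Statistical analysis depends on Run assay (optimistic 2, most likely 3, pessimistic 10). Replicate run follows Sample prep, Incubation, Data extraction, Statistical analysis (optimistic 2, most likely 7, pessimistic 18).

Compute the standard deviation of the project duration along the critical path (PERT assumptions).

4.93 days

te_Order reagents = (1 + 4·5 + 15)/6 = 36/6 = 6; σ²_Order reagents = ((15−1)/6)² = 5.444
te_Equipment setup = (5 + 4·6 + 7)/6 = 36/6 = 6; σ²_Equipment setup = ((7−5)/6)² = 0.111
te_Calibration = (10 + 4·13 + 28)/6 = 90/6 = 15; σ²_Calibration = ((28−10)/6)² = 9.000
te_Sample prep = (2 + 4·5 + 14)/6 = 36/6 = 6; σ²_Sample prep = ((14−2)/6)² = 4.000
te_Run assay = (1 + 4·4 + 13)/6 = 30/6 = 5; σ²_Run assay = ((13−1)/6)² = 4.000
te_Incubation = (1 + 4·2 + 15)/6 = 24/6 = 4; σ²_Incubation = ((15−1)/6)² = 5.444
te_Imaging = (8 + 4·11 + 14)/6 = 66/6 = 11; σ²_Imaging = ((14−8)/6)² = 1.000
te_Data extraction = (3 + 4·4 + 11)/6 = 30/6 = 5; σ²_Data extraction = ((11−3)/6)² = 1.778
te_Statistical analysis = (2 + 4·3 + 10)/6 = 24/6 = 4; σ²_Statistical analysis = ((10−2)/6)² = 1.778
te_Replicate run = (2 + 4·7 + 18)/6 = 48/6 = 8; σ²_Replicate run = ((18−2)/6)² = 7.111

Forward pass:
ES_Order reagents = 0; EF_Order reagents = 6
ES_Equipment setup = 6; EF_Equipment setup = 6+6 = 12
ES_Calibration = 6; EF_Calibration = 6+15 = 21
ES_Sample prep = 6; EF_Sample prep = 6+6 = 12
ES_Run assay = max(EF_Calibration=21, EF_Sample prep=12) = 21; EF_Run assay = 21+5 = 26
ES_Incubation = max(EF_Order reagents=6, EF_Equipment setup=12) = 12; EF_Incubation = 12+4 = 16
ES_Imaging = 21; EF_Imaging = 21+11 = 32
ES_Data extraction = 32; EF_Data extraction = 32+5 = 37
ES_Statistical analysis = 26; EF_Statistical analysis = 26+4 = 30
ES_Replicate run = max(EF_Sample prep=12, EF_Incubation=16, EF_Data extraction=37, EF_Statistical analysis=30) = 37; EF_Replicate run = 37+8 = 45
Expected project duration μ = 45 days. Critical path: Order reagents → Calibration → Imaging → Data extraction → Replicate run.

Variance along critical path = 5.444 + 9.000 + 1.000 + 1.778 + 7.111 = 24.333
σ = √24.333 = 4.933 days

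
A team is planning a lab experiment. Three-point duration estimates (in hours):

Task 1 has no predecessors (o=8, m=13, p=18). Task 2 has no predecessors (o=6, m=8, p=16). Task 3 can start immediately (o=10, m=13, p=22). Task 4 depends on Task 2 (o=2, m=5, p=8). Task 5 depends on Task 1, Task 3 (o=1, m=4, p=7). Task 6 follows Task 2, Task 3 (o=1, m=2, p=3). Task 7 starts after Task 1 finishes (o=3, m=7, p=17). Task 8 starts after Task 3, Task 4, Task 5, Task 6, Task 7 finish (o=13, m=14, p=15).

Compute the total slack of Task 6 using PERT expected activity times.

5 hours

te_Task 1 = (8 + 4·13 + 18)/6 = 78/6 = 13
te_Task 2 = (6 + 4·8 + 16)/6 = 54/6 = 9
te_Task 3 = (10 + 4·13 + 22)/6 = 84/6 = 14
te_Task 4 = (2 + 4·5 + 8)/6 = 30/6 = 5
te_Task 5 = (1 + 4·4 + 7)/6 = 24/6 = 4
te_Task 6 = (1 + 4·2 + 3)/6 = 12/6 = 2
te_Task 7 = (3 + 4·7 + 17)/6 = 48/6 = 8
te_Task 8 = (13 + 4·14 + 15)/6 = 84/6 = 14

Forward pass:
ES_Task 1 = 0; EF_Task 1 = 13
ES_Task 2 = 0; EF_Task 2 = 9
ES_Task 3 = 0; EF_Task 3 = 14
ES_Task 4 = 9; EF_Task 4 = 9+5 = 14
ES_Task 5 = max(EF_Task 1=13, EF_Task 3=14) = 14; EF_Task 5 = 14+4 = 18
ES_Task 6 = max(EF_Task 2=9, EF_Task 3=14) = 14; EF_Task 6 = 14+2 = 16
ES_Task 7 = 13; EF_Task 7 = 13+8 = 21
ES_Task 8 = max(EF_Task 3=14, EF_Task 4=14, EF_Task 5=18, EF_Task 6=16, EF_Task 7=21) = 21; EF_Task 8 = 21+14 = 35
Expected project duration μ = 35 hours. Critical path: Task 1 → Task 7 → Task 8.

Backward pass:
LF_Task 8 = 35; LS_Task 8 = 35−14 = 21
LF_Task 7 = LS_Task 8 = 21; LS_Task 7 = 21−8 = 13
LF_Task 6 = LS_Task 8 = 21; LS_Task 6 = 21−2 = 19
LF_Task 5 = LS_Task 8 = 21; LS_Task 5 = 21−4 = 17
LF_Task 4 = LS_Task 8 = 21; LS_Task 4 = 21−5 = 16
LF_Task 3 = min(LS_Task 5=17, LS_Task 6=19, LS_Task 8=21) = 17; LS_Task 3 = 17−14 = 3
LF_Task 2 = min(LS_Task 4=16, LS_Task 6=19) = 16; LS_Task 2 = 16−9 = 7
LF_Task 1 = min(LS_Task 5=17, LS_Task 7=13) = 13; LS_Task 1 = 13−13 = 0
Slack_Task 6 = LS_Task 6 − ES_Task 6 = 19 − 14 = 5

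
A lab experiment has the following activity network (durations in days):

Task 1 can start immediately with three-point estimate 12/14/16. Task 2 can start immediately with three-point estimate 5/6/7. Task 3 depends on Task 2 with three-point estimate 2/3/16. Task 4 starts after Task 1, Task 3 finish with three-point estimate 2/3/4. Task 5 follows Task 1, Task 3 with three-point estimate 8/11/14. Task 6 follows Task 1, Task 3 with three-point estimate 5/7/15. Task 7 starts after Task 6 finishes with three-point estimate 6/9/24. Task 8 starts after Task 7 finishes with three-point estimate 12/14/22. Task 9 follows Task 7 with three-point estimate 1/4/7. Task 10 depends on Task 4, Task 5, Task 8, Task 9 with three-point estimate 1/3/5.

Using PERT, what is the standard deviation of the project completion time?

3.93 days

te_Task 1 = (12 + 4·14 + 16)/6 = 84/6 = 14; σ²_Task 1 = ((16−12)/6)² = 0.444
te_Task 2 = (5 + 4·6 + 7)/6 = 36/6 = 6; σ²_Task 2 = ((7−5)/6)² = 0.111
te_Task 3 = (2 + 4·3 + 16)/6 = 30/6 = 5; σ²_Task 3 = ((16−2)/6)² = 5.444
te_Task 4 = (2 + 4·3 + 4)/6 = 18/6 = 3; σ²_Task 4 = ((4−2)/6)² = 0.111
te_Task 5 = (8 + 4·11 + 14)/6 = 66/6 = 11; σ²_Task 5 = ((14−8)/6)² = 1.000
te_Task 6 = (5 + 4·7 + 15)/6 = 48/6 = 8; σ²_Task 6 = ((15−5)/6)² = 2.778
te_Task 7 = (6 + 4·9 + 24)/6 = 66/6 = 11; σ²_Task 7 = ((24−6)/6)² = 9.000
te_Task 8 = (12 + 4·14 + 22)/6 = 90/6 = 15; σ²_Task 8 = ((22−12)/6)² = 2.778
te_Task 9 = (1 + 4·4 + 7)/6 = 24/6 = 4; σ²_Task 9 = ((7−1)/6)² = 1.000
te_Task 10 = (1 + 4·3 + 5)/6 = 18/6 = 3; σ²_Task 10 = ((5−1)/6)² = 0.444

Forward pass:
ES_Task 1 = 0; EF_Task 1 = 14
ES_Task 2 = 0; EF_Task 2 = 6
ES_Task 3 = 6; EF_Task 3 = 6+5 = 11
ES_Task 4 = max(EF_Task 1=14, EF_Task 3=11) = 14; EF_Task 4 = 14+3 = 17
ES_Task 5 = max(EF_Task 1=14, EF_Task 3=11) = 14; EF_Task 5 = 14+11 = 25
ES_Task 6 = max(EF_Task 1=14, EF_Task 3=11) = 14; EF_Task 6 = 14+8 = 22
ES_Task 7 = 22; EF_Task 7 = 22+11 = 33
ES_Task 8 = 33; EF_Task 8 = 33+15 = 48
ES_Task 9 = 33; EF_Task 9 = 33+4 = 37
ES_Task 10 = max(EF_Task 4=17, EF_Task 5=25, EF_Task 8=48, EF_Task 9=37) = 48; EF_Task 10 = 48+3 = 51
Expected project duration μ = 51 days. Critical path: Task 1 → Task 6 → Task 7 → Task 8 → Task 10.

Variance along critical path = 0.444 + 2.778 + 9.000 + 2.778 + 0.444 = 15.444
σ = √15.444 = 3.930 days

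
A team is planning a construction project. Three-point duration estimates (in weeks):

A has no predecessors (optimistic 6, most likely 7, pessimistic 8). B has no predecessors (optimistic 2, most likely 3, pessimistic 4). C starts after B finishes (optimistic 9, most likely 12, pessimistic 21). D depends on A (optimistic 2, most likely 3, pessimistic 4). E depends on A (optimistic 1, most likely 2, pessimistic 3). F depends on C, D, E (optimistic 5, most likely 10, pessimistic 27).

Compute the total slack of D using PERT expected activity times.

te_A = (6 + 4·7 + 8)/6 = 42/6 = 7
te_B = (2 + 4·3 + 4)/6 = 18/6 = 3
te_C = (9 + 4·12 + 21)/6 = 78/6 = 13
te_D = (2 + 4·3 + 4)/6 = 18/6 = 3
te_E = (1 + 4·2 + 3)/6 = 12/6 = 2
te_F = (5 + 4·10 + 27)/6 = 72/6 = 12

Forward pass:
ES_A = 0; EF_A = 7
ES_B = 0; EF_B = 3
ES_C = 3; EF_C = 3+13 = 16
ES_D = 7; EF_D = 7+3 = 10
ES_E = 7; EF_E = 7+2 = 9
ES_F = max(EF_C=16, EF_D=10, EF_E=9) = 16; EF_F = 16+12 = 28
Expected project duration μ = 28 weeks. Critical path: B → C → F.

Backward pass:
LF_F = 28; LS_F = 28−12 = 16
LF_E = LS_F = 16; LS_E = 16−2 = 14
LF_D = LS_F = 16; LS_D = 16−3 = 13
LF_C = LS_F = 16; LS_C = 16−13 = 3
LF_B = LS_C = 3; LS_B = 3−3 = 0
LF_A = min(LS_D=13, LS_E=14) = 13; LS_A = 13−7 = 6
Slack_D = LS_D − ES_D = 13 − 7 = 6

6 weeks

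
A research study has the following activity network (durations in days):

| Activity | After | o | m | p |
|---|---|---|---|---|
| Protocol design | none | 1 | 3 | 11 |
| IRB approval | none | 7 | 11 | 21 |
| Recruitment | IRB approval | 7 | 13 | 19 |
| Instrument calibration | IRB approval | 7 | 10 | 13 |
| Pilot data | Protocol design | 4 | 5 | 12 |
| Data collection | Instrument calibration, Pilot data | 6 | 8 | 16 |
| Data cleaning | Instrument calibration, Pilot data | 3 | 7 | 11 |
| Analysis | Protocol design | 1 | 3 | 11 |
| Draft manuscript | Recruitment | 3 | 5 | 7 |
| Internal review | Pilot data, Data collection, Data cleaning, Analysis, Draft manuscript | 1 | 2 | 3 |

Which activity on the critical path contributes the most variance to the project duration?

IRB approval

te_Protocol design = (1 + 4·3 + 11)/6 = 24/6 = 4; σ²_Protocol design = ((11−1)/6)² = 2.778
te_IRB approval = (7 + 4·11 + 21)/6 = 72/6 = 12; σ²_IRB approval = ((21−7)/6)² = 5.444
te_Recruitment = (7 + 4·13 + 19)/6 = 78/6 = 13; σ²_Recruitment = ((19−7)/6)² = 4.000
te_Instrument calibration = (7 + 4·10 + 13)/6 = 60/6 = 10; σ²_Instrument calibration = ((13−7)/6)² = 1.000
te_Pilot data = (4 + 4·5 + 12)/6 = 36/6 = 6; σ²_Pilot data = ((12−4)/6)² = 1.778
te_Data collection = (6 + 4·8 + 16)/6 = 54/6 = 9; σ²_Data collection = ((16−6)/6)² = 2.778
te_Data cleaning = (3 + 4·7 + 11)/6 = 42/6 = 7; σ²_Data cleaning = ((11−3)/6)² = 1.778
te_Analysis = (1 + 4·3 + 11)/6 = 24/6 = 4; σ²_Analysis = ((11−1)/6)² = 2.778
te_Draft manuscript = (3 + 4·5 + 7)/6 = 30/6 = 5; σ²_Draft manuscript = ((7−3)/6)² = 0.444
te_Internal review = (1 + 4·2 + 3)/6 = 12/6 = 2; σ²_Internal review = ((3−1)/6)² = 0.111

Forward pass:
ES_Protocol design = 0; EF_Protocol design = 4
ES_IRB approval = 0; EF_IRB approval = 12
ES_Recruitment = 12; EF_Recruitment = 12+13 = 25
ES_Instrument calibration = 12; EF_Instrument calibration = 12+10 = 22
ES_Pilot data = 4; EF_Pilot data = 4+6 = 10
ES_Data collection = max(EF_Instrument calibration=22, EF_Pilot data=10) = 22; EF_Data collection = 22+9 = 31
ES_Data cleaning = max(EF_Instrument calibration=22, EF_Pilot data=10) = 22; EF_Data cleaning = 22+7 = 29
ES_Analysis = 4; EF_Analysis = 4+4 = 8
ES_Draft manuscript = 25; EF_Draft manuscript = 25+5 = 30
ES_Internal review = max(EF_Pilot data=10, EF_Data collection=31, EF_Data cleaning=29, EF_Analysis=8, EF_Draft manuscript=30) = 31; EF_Internal review = 31+2 = 33
Expected project duration μ = 33 days. Critical path: IRB approval → Instrument calibration → Data collection → Internal review.

Variances on critical path: σ²_IRB approval=5.444, σ²_Instrument calibration=1.000, σ²_Data collection=2.778, σ²_Internal review=0.111.
Largest is σ²_IRB approval = 5.444.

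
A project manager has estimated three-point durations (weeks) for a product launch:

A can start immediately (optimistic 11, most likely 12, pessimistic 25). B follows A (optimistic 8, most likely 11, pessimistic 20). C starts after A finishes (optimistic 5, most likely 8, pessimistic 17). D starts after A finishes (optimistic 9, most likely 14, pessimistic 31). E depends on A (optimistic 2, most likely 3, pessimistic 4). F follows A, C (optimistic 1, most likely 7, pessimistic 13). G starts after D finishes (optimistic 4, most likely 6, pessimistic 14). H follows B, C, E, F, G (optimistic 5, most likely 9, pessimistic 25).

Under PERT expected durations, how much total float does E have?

20 weeks

te_A = (11 + 4·12 + 25)/6 = 84/6 = 14
te_B = (8 + 4·11 + 20)/6 = 72/6 = 12
te_C = (5 + 4·8 + 17)/6 = 54/6 = 9
te_D = (9 + 4·14 + 31)/6 = 96/6 = 16
te_E = (2 + 4·3 + 4)/6 = 18/6 = 3
te_F = (1 + 4·7 + 13)/6 = 42/6 = 7
te_G = (4 + 4·6 + 14)/6 = 42/6 = 7
te_H = (5 + 4·9 + 25)/6 = 66/6 = 11

Forward pass:
ES_A = 0; EF_A = 14
ES_B = 14; EF_B = 14+12 = 26
ES_C = 14; EF_C = 14+9 = 23
ES_D = 14; EF_D = 14+16 = 30
ES_E = 14; EF_E = 14+3 = 17
ES_F = max(EF_A=14, EF_C=23) = 23; EF_F = 23+7 = 30
ES_G = 30; EF_G = 30+7 = 37
ES_H = max(EF_B=26, EF_C=23, EF_E=17, EF_F=30, EF_G=37) = 37; EF_H = 37+11 = 48
Expected project duration μ = 48 weeks. Critical path: A → D → G → H.

Backward pass:
LF_H = 48; LS_H = 48−11 = 37
LF_G = LS_H = 37; LS_G = 37−7 = 30
LF_F = LS_H = 37; LS_F = 37−7 = 30
LF_E = LS_H = 37; LS_E = 37−3 = 34
LF_D = LS_G = 30; LS_D = 30−16 = 14
LF_C = min(LS_F=30, LS_H=37) = 30; LS_C = 30−9 = 21
LF_B = LS_H = 37; LS_B = 37−12 = 25
LF_A = min(LS_B=25, LS_C=21, LS_D=14, LS_E=34, LS_F=30) = 14; LS_A = 14−14 = 0
Slack_E = LS_E − ES_E = 34 − 14 = 20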